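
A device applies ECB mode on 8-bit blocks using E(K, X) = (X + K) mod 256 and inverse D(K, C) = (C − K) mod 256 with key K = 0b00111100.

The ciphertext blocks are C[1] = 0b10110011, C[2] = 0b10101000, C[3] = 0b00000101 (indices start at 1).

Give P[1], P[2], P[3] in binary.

ECB decryption: P_i = D(K, C_i).
P[1]: D(K, 0b10110011) = 0b01110111.
P[2]: D(K, 0b10101000) = 0b01101100.
P[3]: D(K, 0b00000101) = 0b11001001.

P[1] = 0b01110111, P[2] = 0b01101100, P[3] = 0b11001001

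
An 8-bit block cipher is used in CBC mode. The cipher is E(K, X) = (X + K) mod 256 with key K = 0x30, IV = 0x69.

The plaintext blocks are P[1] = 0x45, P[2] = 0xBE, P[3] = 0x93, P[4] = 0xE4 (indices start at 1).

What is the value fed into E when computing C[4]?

0x55

CBC encryption: C_i = E(K, P_i ⊕ C_{i−1}), with C_{0} = IV.
C[1]: P[1] ⊕ 0x69 = 0x2C; E(K, 0x2C) = 0x5C.
C[2]: P[2] ⊕ 0x5C = 0xE2; E(K, 0xE2) = 0x12.
C[3]: P[3] ⊕ 0x12 = 0x81; E(K, 0x81) = 0xB1.
C[4]: P[4] ⊕ 0xB1 = 0x55; E(K, 0x55) = 0x85.
So the input to E for block [4] is 0x55.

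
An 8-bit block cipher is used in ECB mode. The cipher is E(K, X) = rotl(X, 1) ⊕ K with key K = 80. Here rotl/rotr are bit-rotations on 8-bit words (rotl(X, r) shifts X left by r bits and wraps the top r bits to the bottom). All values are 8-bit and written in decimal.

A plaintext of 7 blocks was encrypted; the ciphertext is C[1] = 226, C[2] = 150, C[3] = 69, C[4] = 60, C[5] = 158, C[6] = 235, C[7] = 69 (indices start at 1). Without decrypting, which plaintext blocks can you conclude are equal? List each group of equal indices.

P[3] = P[7]

ECB encrypts each block independently with the same key, so equal ciphertext blocks imply equal plaintext blocks.
C[3] = C[7] = 69, so P[3] = P[7].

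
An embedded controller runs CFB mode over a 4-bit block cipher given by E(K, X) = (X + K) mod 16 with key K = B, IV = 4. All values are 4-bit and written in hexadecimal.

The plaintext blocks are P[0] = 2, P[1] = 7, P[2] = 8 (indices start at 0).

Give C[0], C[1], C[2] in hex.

C[0] = D, C[1] = F, C[2] = 2

CFB encryption: C_i = P_i ⊕ E(K, C_{i−1}), with C_{−1} = IV.
C[0]: E(K, 4) = F; 2 ⊕ F = D.
C[1]: E(K, D) = 8; 7 ⊕ 8 = F.
C[2]: E(K, F) = A; 8 ⊕ A = 2.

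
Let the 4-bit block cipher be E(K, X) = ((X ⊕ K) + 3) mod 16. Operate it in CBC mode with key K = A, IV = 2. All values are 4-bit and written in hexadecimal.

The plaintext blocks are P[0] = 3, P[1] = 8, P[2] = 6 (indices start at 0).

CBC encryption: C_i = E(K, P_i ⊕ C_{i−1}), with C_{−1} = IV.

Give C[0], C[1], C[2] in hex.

C[0]: P[0] ⊕ 2 = 1; E(K, 1) = E.
C[1]: P[1] ⊕ E = 6; E(K, 6) = F.
C[2]: P[2] ⊕ F = 9; E(K, 9) = 6.

C[0] = E, C[1] = F, C[2] = 6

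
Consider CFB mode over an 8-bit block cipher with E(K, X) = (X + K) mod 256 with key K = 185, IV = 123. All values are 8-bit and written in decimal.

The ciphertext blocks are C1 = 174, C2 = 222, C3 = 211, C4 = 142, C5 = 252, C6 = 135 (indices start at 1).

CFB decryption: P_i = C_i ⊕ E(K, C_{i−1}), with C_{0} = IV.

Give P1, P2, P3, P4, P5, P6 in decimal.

P1: E(K, 123) = 52; 174 ⊕ 52 = 154.
P2: E(K, 174) = 103; 222 ⊕ 103 = 185.
P3: E(K, 222) = 151; 211 ⊕ 151 = 68.
P4: E(K, 211) = 140; 142 ⊕ 140 = 2.
P5: E(K, 142) = 71; 252 ⊕ 71 = 187.
P6: E(K, 252) = 181; 135 ⊕ 181 = 50.

P1 = 154, P2 = 185, P3 = 68, P4 = 2, P5 = 187, P6 = 50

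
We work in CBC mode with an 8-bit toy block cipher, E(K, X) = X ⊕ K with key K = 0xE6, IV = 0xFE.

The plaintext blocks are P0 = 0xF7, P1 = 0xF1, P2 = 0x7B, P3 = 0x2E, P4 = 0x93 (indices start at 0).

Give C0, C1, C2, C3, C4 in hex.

CBC encryption: C_i = E(K, P_i ⊕ C_{i−1}), with C_{−1} = IV.
C0: P0 ⊕ 0xFE = 0x09; E(K, 0x09) = 0xEF.
C1: P1 ⊕ 0xEF = 0x1E; E(K, 0x1E) = 0xF8.
C2: P2 ⊕ 0xF8 = 0x83; E(K, 0x83) = 0x65.
C3: P3 ⊕ 0x65 = 0x4B; E(K, 0x4B) = 0xAD.
C4: P4 ⊕ 0xAD = 0x3E; E(K, 0x3E) = 0xD8.

C0 = 0xEF, C1 = 0xF8, C2 = 0x65, C3 = 0xAD, C4 = 0xD8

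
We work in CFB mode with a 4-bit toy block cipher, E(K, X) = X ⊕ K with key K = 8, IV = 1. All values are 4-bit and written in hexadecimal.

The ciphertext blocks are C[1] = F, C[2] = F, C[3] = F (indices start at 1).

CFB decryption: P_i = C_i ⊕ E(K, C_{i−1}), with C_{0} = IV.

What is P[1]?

P[1] = 6

P[1]: E(K, 1) = 9; F ⊕ 9 = 6.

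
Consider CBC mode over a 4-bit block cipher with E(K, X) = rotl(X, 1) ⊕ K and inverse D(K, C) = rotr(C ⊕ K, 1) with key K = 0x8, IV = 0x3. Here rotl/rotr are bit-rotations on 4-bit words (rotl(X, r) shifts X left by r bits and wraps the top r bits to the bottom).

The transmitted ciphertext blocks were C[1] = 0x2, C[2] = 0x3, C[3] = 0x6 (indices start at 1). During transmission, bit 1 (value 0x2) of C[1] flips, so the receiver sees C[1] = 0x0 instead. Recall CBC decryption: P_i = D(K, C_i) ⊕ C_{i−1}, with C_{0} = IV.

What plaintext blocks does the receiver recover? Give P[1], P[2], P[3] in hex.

Only C[1] changed, to 0x0. In CBC, a change in C_i garbles P_i and flips the same bit in P_{i+1}. Decrypting the received ciphertext:
P[1]: D(K, 0x0) = 0x4; 0x4 ⊕ 0x3 = 0x7.
P[2]: D(K, 0x3) = 0xD; 0xD ⊕ 0x0 = 0xD.
P[3]: D(K, 0x6) = 0x7; 0x7 ⊕ 0x3 = 0x4.
Blocks that differ from the original plaintext: P[1], P[2].

P[1] = 0x7, P[2] = 0xD, P[3] = 0x4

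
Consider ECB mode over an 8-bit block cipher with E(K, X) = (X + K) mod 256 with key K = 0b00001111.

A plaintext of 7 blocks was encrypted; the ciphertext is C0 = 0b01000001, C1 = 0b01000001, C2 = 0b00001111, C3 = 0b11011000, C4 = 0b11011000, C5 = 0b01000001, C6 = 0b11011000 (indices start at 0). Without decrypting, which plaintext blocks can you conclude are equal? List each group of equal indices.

P0 = P1 = P5; P3 = P4 = P6

ECB encrypts each block independently with the same key, so equal ciphertext blocks imply equal plaintext blocks.
C0 = C1 = C5 = 0b01000001, so P0 = P1 = P5.
C3 = C4 = C6 = 0b11011000, so P3 = P4 = P6.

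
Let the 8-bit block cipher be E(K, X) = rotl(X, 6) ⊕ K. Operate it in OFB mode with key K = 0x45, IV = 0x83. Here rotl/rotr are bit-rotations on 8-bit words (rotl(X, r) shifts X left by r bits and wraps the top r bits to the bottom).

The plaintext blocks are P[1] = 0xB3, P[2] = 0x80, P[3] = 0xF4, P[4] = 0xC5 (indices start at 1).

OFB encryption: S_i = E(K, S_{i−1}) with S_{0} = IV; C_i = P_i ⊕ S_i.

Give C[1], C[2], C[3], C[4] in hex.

C[1]: S = E(K, 0x83) = 0xA5; 0xB3 ⊕ 0xA5 = 0x16.
C[2]: S = E(K, 0xA5) = 0x2C; 0x80 ⊕ 0x2C = 0xAC.
C[3]: S = E(K, 0x2C) = 0x4E; 0xF4 ⊕ 0x4E = 0xBA.
C[4]: S = E(K, 0x4E) = 0xD6; 0xC5 ⊕ 0xD6 = 0x13.

C[1] = 0x16, C[2] = 0xAC, C[3] = 0xBA, C[4] = 0x13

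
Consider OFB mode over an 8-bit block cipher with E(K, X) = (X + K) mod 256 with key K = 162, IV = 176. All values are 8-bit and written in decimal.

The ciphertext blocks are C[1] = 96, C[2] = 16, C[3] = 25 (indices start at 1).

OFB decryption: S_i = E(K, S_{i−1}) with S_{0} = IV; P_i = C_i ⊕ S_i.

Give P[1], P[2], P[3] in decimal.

P[1]: S = E(K, 176) = 82; 96 ⊕ 82 = 50.
P[2]: S = E(K, 82) = 244; 16 ⊕ 244 = 228.
P[3]: S = E(K, 244) = 150; 25 ⊕ 150 = 143.

P[1] = 50, P[2] = 228, P[3] = 143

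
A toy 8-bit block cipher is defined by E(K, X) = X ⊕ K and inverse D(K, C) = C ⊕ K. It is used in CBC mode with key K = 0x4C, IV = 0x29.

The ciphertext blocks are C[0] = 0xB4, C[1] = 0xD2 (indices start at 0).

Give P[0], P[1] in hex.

CBC decryption: P_i = D(K, C_i) ⊕ C_{i−1}, with C_{−1} = IV.
P[0]: D(K, 0xB4) = 0xF8; 0xF8 ⊕ 0x29 = 0xD1.
P[1]: D(K, 0xD2) = 0x9E; 0x9E ⊕ 0xB4 = 0x2A.

P[0] = 0xD1, P[1] = 0x2A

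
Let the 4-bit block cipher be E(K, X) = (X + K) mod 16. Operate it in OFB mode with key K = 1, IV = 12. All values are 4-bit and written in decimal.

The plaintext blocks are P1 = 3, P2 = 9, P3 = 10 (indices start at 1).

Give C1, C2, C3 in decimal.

C1 = 14, C2 = 7, C3 = 5

OFB encryption: S_i = E(K, S_{i−1}) with S_{0} = IV; C_i = P_i ⊕ S_i.
C1: S = E(K, 12) = 13; 3 ⊕ 13 = 14.
C2: S = E(K, 13) = 14; 9 ⊕ 14 = 7.
C3: S = E(K, 14) = 15; 10 ⊕ 15 = 5.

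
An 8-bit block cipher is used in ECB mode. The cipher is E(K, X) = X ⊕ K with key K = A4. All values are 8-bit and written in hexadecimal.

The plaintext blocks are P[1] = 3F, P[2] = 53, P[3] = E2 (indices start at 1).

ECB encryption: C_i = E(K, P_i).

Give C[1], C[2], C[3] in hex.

C[1] = 9B, C[2] = F7, C[3] = 46

C[1]: E(K, 3F) = 9B.
C[2]: E(K, 53) = F7.
C[3]: E(K, E2) = 46.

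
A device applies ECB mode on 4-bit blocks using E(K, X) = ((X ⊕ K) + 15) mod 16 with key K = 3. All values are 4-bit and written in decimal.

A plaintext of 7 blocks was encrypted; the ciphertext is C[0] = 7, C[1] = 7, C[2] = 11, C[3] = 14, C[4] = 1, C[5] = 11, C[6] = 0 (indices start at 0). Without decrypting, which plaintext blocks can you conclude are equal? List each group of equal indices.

P[0] = P[1]; P[2] = P[5]

ECB encrypts each block independently with the same key, so equal ciphertext blocks imply equal plaintext blocks.
C[0] = C[1] = 7, so P[0] = P[1].
C[2] = C[5] = 11, so P[2] = P[5].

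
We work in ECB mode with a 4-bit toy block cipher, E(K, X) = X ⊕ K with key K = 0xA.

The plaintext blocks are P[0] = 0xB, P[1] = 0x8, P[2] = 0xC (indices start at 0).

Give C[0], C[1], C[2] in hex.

ECB encryption: C_i = E(K, P_i).
C[0]: E(K, 0xB) = 0x1.
C[1]: E(K, 0x8) = 0x2.
C[2]: E(K, 0xC) = 0x6.

C[0] = 0x1, C[1] = 0x2, C[2] = 0x6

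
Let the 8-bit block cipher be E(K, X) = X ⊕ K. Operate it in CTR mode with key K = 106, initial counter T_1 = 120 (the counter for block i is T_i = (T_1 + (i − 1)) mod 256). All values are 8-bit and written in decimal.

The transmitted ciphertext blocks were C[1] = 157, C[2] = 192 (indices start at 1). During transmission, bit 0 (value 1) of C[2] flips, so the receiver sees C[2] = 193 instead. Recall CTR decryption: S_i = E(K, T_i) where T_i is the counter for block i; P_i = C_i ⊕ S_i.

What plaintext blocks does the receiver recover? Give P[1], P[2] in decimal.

P[1] = 143, P[2] = 210

Only C[2] changed, to 193. In CTR, a change in C_i flips the same bit in P_i only; the keystream is unaffected. Decrypting the received ciphertext:
P[1]: T = 120, S = E(K, T) = 18; 157 ⊕ 18 = 143.
P[2]: T = 121, S = E(K, T) = 19; 193 ⊕ 19 = 210.
Blocks that differ from the original plaintext: P[2].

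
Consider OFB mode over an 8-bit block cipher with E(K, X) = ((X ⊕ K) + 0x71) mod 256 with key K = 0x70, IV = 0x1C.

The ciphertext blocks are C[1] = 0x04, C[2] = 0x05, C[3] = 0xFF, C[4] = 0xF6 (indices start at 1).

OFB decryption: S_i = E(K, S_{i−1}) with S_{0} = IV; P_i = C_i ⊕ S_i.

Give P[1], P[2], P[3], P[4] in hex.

P[1] = 0xD9, P[2] = 0x1B, P[3] = 0x20, P[4] = 0xD6

P[1]: S = E(K, 0x1C) = 0xDD; 0x04 ⊕ 0xDD = 0xD9.
P[2]: S = E(K, 0xDD) = 0x1E; 0x05 ⊕ 0x1E = 0x1B.
P[3]: S = E(K, 0x1E) = 0xDF; 0xFF ⊕ 0xDF = 0x20.
P[4]: S = E(K, 0xDF) = 0x20; 0xF6 ⊕ 0x20 = 0xD6.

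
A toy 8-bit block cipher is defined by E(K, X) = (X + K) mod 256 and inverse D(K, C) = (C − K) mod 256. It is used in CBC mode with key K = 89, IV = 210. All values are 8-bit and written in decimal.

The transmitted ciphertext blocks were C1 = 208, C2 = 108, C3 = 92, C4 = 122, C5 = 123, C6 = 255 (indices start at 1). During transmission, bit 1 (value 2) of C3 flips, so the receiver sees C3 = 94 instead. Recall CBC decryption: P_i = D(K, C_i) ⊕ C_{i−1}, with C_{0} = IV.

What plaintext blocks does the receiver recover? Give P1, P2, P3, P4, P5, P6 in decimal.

Only C3 changed, to 94. In CBC, a change in C_i garbles P_i and flips the same bit in P_{i+1}. Decrypting the received ciphertext:
P1: D(K, 208) = 119; 119 ⊕ 210 = 165.
P2: D(K, 108) = 19; 19 ⊕ 208 = 195.
P3: D(K, 94) = 5; 5 ⊕ 108 = 105.
P4: D(K, 122) = 33; 33 ⊕ 94 = 127.
P5: D(K, 123) = 34; 34 ⊕ 122 = 88.
P6: D(K, 255) = 166; 166 ⊕ 123 = 221.
Blocks that differ from the original plaintext: P3, P4.

P1 = 165, P2 = 195, P3 = 105, P4 = 127, P5 = 88, P6 = 221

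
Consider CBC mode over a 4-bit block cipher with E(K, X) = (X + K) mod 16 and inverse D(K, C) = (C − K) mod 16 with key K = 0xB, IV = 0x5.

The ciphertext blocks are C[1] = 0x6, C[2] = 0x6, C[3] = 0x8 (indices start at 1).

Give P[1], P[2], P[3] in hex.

CBC decryption: P_i = D(K, C_i) ⊕ C_{i−1}, with C_{0} = IV.
P[1]: D(K, 0x6) = 0xB; 0xB ⊕ 0x5 = 0xE.
P[2]: D(K, 0x6) = 0xB; 0xB ⊕ 0x6 = 0xD.
P[3]: D(K, 0x8) = 0xD; 0xD ⊕ 0x6 = 0xB.

P[1] = 0xE, P[2] = 0xD, P[3] = 0xB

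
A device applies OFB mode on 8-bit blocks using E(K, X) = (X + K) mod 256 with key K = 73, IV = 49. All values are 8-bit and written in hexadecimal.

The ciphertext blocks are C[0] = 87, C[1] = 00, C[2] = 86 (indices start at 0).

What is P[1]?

OFB decryption: S_i = E(K, S_{i−1}) with S_{−1} = IV; P_i = C_i ⊕ S_i.
P[0]: S = E(K, 49) = BC; 87 ⊕ BC = 3B.
P[1]: S = E(K, BC) = 2F; 00 ⊕ 2F = 2F.

P[1] = 2F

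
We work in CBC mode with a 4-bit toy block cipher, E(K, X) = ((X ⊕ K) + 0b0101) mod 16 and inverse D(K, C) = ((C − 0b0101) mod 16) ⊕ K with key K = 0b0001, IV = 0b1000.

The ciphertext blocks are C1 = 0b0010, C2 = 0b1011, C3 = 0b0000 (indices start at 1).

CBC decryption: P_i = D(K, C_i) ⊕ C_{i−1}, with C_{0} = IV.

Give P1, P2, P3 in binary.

P1: D(K, 0b0010) = 0b1100; 0b1100 ⊕ 0b1000 = 0b0100.
P2: D(K, 0b1011) = 0b0111; 0b0111 ⊕ 0b0010 = 0b0101.
P3: D(K, 0b0000) = 0b1010; 0b1010 ⊕ 0b1011 = 0b0001.

P1 = 0b0100, P2 = 0b0101, P3 = 0b0001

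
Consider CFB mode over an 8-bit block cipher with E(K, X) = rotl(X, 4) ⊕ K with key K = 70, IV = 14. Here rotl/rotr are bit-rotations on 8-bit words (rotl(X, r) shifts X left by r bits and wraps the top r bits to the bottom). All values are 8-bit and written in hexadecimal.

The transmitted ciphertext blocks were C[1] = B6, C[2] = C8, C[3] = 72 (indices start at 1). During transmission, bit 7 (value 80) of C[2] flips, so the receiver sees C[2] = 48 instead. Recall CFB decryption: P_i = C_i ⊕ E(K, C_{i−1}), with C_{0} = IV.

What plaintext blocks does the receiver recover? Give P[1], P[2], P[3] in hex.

P[1] = 87, P[2] = 53, P[3] = 86

Only C[2] changed, to 48. In CFB, a change in C_i flips the same bit in P_i and garbles P_{i+1}. Decrypting the received ciphertext:
P[1]: E(K, 14) = 31; B6 ⊕ 31 = 87.
P[2]: E(K, B6) = 1B; 48 ⊕ 1B = 53.
P[3]: E(K, 48) = F4; 72 ⊕ F4 = 86.
Blocks that differ from the original plaintext: P[2], P[3].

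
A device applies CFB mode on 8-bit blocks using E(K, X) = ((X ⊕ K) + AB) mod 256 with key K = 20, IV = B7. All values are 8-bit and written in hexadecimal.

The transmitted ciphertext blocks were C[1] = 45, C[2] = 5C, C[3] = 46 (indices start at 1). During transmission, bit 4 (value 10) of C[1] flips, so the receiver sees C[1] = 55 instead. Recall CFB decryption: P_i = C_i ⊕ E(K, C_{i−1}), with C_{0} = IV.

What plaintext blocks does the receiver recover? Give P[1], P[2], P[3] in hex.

P[1] = 17, P[2] = 7C, P[3] = 61

Only C[1] changed, to 55. In CFB, a change in C_i flips the same bit in P_i and garbles P_{i+1}. Decrypting the received ciphertext:
P[1]: E(K, B7) = 42; 55 ⊕ 42 = 17.
P[2]: E(K, 55) = 20; 5C ⊕ 20 = 7C.
P[3]: E(K, 5C) = 27; 46 ⊕ 27 = 61.
Blocks that differ from the original plaintext: P[1], P[2].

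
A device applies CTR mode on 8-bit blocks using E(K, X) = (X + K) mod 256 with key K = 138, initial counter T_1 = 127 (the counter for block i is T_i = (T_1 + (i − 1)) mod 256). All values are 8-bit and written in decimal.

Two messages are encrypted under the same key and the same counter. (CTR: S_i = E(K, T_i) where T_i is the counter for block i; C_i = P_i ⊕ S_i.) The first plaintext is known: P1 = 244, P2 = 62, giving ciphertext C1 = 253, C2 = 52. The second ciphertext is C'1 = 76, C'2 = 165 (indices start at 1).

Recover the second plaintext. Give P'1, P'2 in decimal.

In CTR with a reused counter, both messages share the same keystream S_i, so C_i ⊕ C'_i = P_i ⊕ P'_i and thus P'_i = P_i ⊕ C_i ⊕ C'_i.
P'1: 244 ⊕ 253 ⊕ 76 = 69.
P'2: 62 ⊕ 52 ⊕ 165 = 175.

P'1 = 69, P'2 = 175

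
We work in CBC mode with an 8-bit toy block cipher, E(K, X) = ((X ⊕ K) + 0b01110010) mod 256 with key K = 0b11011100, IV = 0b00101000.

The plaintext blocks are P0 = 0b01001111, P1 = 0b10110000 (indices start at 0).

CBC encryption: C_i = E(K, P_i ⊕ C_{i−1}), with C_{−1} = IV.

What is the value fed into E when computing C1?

C0: P0 ⊕ 0b00101000 = 0b01100111; E(K, 0b01100111) = 0b00101101.
C1: P1 ⊕ 0b00101101 = 0b10011101; E(K, 0b10011101) = 0b10110011.
So the input to E for block 1 is 0b10011101.

0b10011101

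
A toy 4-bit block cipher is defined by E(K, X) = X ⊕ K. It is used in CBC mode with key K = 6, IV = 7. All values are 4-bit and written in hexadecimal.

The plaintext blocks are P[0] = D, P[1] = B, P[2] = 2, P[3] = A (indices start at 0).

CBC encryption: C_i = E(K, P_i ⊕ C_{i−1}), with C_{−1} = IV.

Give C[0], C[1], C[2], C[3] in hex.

C[0] = C, C[1] = 1, C[2] = 5, C[3] = 9

C[0]: P[0] ⊕ 7 = A; E(K, A) = C.
C[1]: P[1] ⊕ C = 7; E(K, 7) = 1.
C[2]: P[2] ⊕ 1 = 3; E(K, 3) = 5.
C[3]: P[3] ⊕ 5 = F; E(K, F) = 9.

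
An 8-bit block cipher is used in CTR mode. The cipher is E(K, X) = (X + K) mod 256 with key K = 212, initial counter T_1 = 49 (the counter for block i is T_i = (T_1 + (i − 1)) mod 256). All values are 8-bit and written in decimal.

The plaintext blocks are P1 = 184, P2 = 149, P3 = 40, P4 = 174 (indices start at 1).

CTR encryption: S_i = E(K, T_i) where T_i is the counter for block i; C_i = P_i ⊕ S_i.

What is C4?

C1: T = 49, S = E(K, T) = 5; 184 ⊕ 5 = 189.
C2: T = 50, S = E(K, T) = 6; 149 ⊕ 6 = 147.
C3: T = 51, S = E(K, T) = 7; 40 ⊕ 7 = 47.
C4: T = 52, S = E(K, T) = 8; 174 ⊕ 8 = 166.

C4 = 166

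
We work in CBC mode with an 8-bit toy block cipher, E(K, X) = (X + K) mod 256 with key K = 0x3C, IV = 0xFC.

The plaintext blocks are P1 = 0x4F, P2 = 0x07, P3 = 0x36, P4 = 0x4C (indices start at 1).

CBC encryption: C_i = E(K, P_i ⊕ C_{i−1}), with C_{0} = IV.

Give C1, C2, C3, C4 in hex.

C1 = 0xEF, C2 = 0x24, C3 = 0x4E, C4 = 0x3E

C1: P1 ⊕ 0xFC = 0xB3; E(K, 0xB3) = 0xEF.
C2: P2 ⊕ 0xEF = 0xE8; E(K, 0xE8) = 0x24.
C3: P3 ⊕ 0x24 = 0x12; E(K, 0x12) = 0x4E.
C4: P4 ⊕ 0x4E = 0x02; E(K, 0x02) = 0x3E.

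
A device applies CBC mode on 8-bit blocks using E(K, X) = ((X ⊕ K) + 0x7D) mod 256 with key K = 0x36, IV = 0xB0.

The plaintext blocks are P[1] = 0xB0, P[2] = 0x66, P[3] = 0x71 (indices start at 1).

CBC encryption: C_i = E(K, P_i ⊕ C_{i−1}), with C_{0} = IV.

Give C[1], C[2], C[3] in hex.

C[1]: P[1] ⊕ 0xB0 = 0x00; E(K, 0x00) = 0xB3.
C[2]: P[2] ⊕ 0xB3 = 0xD5; E(K, 0xD5) = 0x60.
C[3]: P[3] ⊕ 0x60 = 0x11; E(K, 0x11) = 0xA4.

C[1] = 0xB3, C[2] = 0x60, C[3] = 0xA4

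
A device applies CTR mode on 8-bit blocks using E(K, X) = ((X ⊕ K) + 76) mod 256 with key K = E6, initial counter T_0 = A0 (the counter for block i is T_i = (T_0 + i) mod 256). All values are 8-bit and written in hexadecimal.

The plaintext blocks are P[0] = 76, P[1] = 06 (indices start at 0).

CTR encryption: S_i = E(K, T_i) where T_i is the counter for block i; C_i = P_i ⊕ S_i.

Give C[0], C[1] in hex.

C[0] = CA, C[1] = BB

C[0]: T = A0, S = E(K, T) = BC; 76 ⊕ BC = CA.
C[1]: T = A1, S = E(K, T) = BD; 06 ⊕ BD = BB.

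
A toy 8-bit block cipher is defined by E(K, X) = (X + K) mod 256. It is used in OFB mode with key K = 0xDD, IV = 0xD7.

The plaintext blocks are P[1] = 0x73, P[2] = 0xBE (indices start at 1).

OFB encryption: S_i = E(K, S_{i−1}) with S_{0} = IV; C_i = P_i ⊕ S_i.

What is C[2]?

C[1]: S = E(K, 0xD7) = 0xB4; 0x73 ⊕ 0xB4 = 0xC7.
C[2]: S = E(K, 0xB4) = 0x91; 0xBE ⊕ 0x91 = 0x2F.

C[2] = 0x2F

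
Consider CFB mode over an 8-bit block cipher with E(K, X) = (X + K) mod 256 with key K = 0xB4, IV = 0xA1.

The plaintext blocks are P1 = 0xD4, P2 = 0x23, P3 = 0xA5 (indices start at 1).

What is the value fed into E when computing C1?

CFB encryption: C_i = P_i ⊕ E(K, C_{i−1}), with C_{0} = IV.
C1: E(K, 0xA1) = 0x55; 0xD4 ⊕ 0x55 = 0x81.
So the input to E for block 1 is 0xA1.

0xA1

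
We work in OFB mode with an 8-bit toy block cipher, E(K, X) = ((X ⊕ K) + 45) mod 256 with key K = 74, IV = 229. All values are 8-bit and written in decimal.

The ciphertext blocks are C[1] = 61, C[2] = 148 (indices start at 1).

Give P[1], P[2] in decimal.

OFB decryption: S_i = E(K, S_{i−1}) with S_{0} = IV; P_i = C_i ⊕ S_i.
P[1]: S = E(K, 229) = 220; 61 ⊕ 220 = 225.
P[2]: S = E(K, 220) = 195; 148 ⊕ 195 = 87.

P[1] = 225, P[2] = 87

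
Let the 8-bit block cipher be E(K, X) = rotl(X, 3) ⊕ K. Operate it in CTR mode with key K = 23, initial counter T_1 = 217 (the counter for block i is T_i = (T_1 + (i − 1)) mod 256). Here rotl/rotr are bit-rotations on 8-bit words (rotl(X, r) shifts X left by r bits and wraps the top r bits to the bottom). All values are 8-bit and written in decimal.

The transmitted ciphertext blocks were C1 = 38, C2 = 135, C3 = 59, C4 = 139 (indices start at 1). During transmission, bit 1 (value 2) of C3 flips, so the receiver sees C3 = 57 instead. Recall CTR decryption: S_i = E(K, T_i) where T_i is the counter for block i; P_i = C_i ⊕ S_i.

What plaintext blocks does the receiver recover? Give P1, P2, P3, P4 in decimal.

P1 = 255, P2 = 70, P3 = 240, P4 = 122

Only C3 changed, to 57. In CTR, a change in C_i flips the same bit in P_i only; the keystream is unaffected. Decrypting the received ciphertext:
P1: T = 217, S = E(K, T) = 217; 38 ⊕ 217 = 255.
P2: T = 218, S = E(K, T) = 193; 135 ⊕ 193 = 70.
P3: T = 219, S = E(K, T) = 201; 57 ⊕ 201 = 240.
P4: T = 220, S = E(K, T) = 241; 139 ⊕ 241 = 122.
Blocks that differ from the original plaintext: P3.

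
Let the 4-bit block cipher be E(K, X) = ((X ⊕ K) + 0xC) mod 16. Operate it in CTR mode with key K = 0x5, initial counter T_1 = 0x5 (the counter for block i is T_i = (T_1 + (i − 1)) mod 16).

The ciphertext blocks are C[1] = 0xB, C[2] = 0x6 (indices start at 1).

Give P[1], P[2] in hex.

P[1] = 0x7, P[2] = 0x9

CTR decryption: S_i = E(K, T_i) where T_i is the counter for block i; P_i = C_i ⊕ S_i.
P[1]: T = 0x5, S = E(K, T) = 0xC; 0xB ⊕ 0xC = 0x7.
P[2]: T = 0x6, S = E(K, T) = 0xF; 0x6 ⊕ 0xF = 0x9.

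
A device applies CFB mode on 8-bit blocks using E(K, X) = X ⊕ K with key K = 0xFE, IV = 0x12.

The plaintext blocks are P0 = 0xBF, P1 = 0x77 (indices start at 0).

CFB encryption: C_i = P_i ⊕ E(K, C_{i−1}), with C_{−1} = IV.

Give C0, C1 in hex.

C0: E(K, 0x12) = 0xEC; 0xBF ⊕ 0xEC = 0x53.
C1: E(K, 0x53) = 0xAD; 0x77 ⊕ 0xAD = 0xDA.

C0 = 0x53, C1 = 0xDA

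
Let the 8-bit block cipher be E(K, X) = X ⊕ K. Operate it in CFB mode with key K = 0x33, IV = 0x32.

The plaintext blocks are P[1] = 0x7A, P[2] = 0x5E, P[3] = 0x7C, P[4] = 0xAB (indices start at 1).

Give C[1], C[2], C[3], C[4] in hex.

C[1] = 0x7B, C[2] = 0x16, C[3] = 0x59, C[4] = 0xC1

CFB encryption: C_i = P_i ⊕ E(K, C_{i−1}), with C_{0} = IV.
C[1]: E(K, 0x32) = 0x01; 0x7A ⊕ 0x01 = 0x7B.
C[2]: E(K, 0x7B) = 0x48; 0x5E ⊕ 0x48 = 0x16.
C[3]: E(K, 0x16) = 0x25; 0x7C ⊕ 0x25 = 0x59.
C[4]: E(K, 0x59) = 0x6A; 0xAB ⊕ 0x6A = 0xC1.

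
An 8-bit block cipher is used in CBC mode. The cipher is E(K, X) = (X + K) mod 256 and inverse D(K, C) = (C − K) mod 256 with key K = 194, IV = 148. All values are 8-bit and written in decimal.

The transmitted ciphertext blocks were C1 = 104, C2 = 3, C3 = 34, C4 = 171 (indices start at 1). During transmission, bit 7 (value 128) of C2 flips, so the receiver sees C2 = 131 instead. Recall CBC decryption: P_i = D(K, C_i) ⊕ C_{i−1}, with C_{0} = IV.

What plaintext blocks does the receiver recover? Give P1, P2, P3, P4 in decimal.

Only C2 changed, to 131. In CBC, a change in C_i garbles P_i and flips the same bit in P_{i+1}. Decrypting the received ciphertext:
P1: D(K, 104) = 166; 166 ⊕ 148 = 50.
P2: D(K, 131) = 193; 193 ⊕ 104 = 169.
P3: D(K, 34) = 96; 96 ⊕ 131 = 227.
P4: D(K, 171) = 233; 233 ⊕ 34 = 203.
Blocks that differ from the original plaintext: P2, P3.

P1 = 50, P2 = 169, P3 = 227, P4 = 203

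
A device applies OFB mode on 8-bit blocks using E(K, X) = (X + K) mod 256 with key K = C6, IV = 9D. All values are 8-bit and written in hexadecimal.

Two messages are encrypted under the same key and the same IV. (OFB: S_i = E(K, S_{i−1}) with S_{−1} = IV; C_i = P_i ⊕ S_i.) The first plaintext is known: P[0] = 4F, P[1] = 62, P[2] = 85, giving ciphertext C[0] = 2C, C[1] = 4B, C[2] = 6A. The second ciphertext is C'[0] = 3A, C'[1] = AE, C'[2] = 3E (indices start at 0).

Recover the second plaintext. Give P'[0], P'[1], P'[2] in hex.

P'[0] = 59, P'[1] = 87, P'[2] = D1

In OFB with a reused IV, both messages share the same keystream S_i, so C_i ⊕ C'_i = P_i ⊕ P'_i and thus P'_i = P_i ⊕ C_i ⊕ C'_i.
P'[0]: 4F ⊕ 2C ⊕ 3A = 59.
P'[1]: 62 ⊕ 4B ⊕ AE = 87.
P'[2]: 85 ⊕ 6A ⊕ 3E = D1.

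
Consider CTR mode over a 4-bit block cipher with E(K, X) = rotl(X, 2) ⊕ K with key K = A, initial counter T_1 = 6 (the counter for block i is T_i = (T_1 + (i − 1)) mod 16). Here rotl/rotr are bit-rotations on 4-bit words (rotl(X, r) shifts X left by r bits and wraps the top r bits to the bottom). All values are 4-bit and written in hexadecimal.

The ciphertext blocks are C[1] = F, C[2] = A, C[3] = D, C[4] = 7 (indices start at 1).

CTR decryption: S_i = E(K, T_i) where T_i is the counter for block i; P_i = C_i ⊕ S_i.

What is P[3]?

P[3]: T = 8, S = E(K, T) = 8; D ⊕ 8 = 5.

P[3] = 5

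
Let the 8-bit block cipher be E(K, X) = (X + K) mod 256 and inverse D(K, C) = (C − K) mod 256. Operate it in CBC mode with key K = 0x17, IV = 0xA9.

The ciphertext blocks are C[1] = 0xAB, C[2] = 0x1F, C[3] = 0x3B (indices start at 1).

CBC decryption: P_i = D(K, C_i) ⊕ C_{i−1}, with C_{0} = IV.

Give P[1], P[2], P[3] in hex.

P[1]: D(K, 0xAB) = 0x94; 0x94 ⊕ 0xA9 = 0x3D.
P[2]: D(K, 0x1F) = 0x08; 0x08 ⊕ 0xAB = 0xA3.
P[3]: D(K, 0x3B) = 0x24; 0x24 ⊕ 0x1F = 0x3B.

P[1] = 0x3D, P[2] = 0xA3, P[3] = 0x3B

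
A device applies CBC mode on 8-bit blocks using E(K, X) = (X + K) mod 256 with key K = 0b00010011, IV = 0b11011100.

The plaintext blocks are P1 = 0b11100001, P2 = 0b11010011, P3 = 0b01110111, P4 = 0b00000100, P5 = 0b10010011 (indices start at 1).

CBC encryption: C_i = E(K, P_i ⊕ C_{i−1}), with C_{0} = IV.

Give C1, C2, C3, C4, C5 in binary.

C1 = 0b01010000, C2 = 0b10010110, C3 = 0b11110100, C4 = 0b00000011, C5 = 0b10100011

C1: P1 ⊕ 0b11011100 = 0b00111101; E(K, 0b00111101) = 0b01010000.
C2: P2 ⊕ 0b01010000 = 0b10000011; E(K, 0b10000011) = 0b10010110.
C3: P3 ⊕ 0b10010110 = 0b11100001; E(K, 0b11100001) = 0b11110100.
C4: P4 ⊕ 0b11110100 = 0b11110000; E(K, 0b11110000) = 0b00000011.
C5: P5 ⊕ 0b00000011 = 0b10010000; E(K, 0b10010000) = 0b10100011.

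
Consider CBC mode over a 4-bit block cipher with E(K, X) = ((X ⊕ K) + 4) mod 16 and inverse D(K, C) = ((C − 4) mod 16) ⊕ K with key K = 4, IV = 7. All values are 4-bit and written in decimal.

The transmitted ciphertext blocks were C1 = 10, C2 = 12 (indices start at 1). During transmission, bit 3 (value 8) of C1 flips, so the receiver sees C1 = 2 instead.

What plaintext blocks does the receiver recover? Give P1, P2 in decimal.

P1 = 13, P2 = 14

CBC decryption: P_i = D(K, C_i) ⊕ C_{i−1}, with C_{0} = IV.
Only C1 changed, to 2. In CBC, a change in C_i garbles P_i and flips the same bit in P_{i+1}. Decrypting the received ciphertext:
P1: D(K, 2) = 10; 10 ⊕ 7 = 13.
P2: D(K, 12) = 12; 12 ⊕ 2 = 14.
Blocks that differ from the original plaintext: P1, P2.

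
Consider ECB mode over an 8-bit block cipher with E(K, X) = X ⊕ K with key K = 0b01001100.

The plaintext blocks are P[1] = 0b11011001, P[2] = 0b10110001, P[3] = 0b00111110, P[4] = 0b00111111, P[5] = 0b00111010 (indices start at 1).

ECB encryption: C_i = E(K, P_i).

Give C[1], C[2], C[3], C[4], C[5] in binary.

C[1] = 0b10010101, C[2] = 0b11111101, C[3] = 0b01110010, C[4] = 0b01110011, C[5] = 0b01110110

C[1]: E(K, 0b11011001) = 0b10010101.
C[2]: E(K, 0b10110001) = 0b11111101.
C[3]: E(K, 0b00111110) = 0b01110010.
C[4]: E(K, 0b00111111) = 0b01110011.
C[5]: E(K, 0b00111010) = 0b01110110.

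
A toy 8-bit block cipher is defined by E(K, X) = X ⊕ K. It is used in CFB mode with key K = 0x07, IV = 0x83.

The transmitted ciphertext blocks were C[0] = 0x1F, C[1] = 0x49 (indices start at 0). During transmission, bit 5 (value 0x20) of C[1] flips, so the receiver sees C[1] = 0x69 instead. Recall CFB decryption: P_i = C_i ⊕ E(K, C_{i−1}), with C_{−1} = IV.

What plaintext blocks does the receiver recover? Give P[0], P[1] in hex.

P[0] = 0x9B, P[1] = 0x71

Only C[1] changed, to 0x69. In CFB, a change in C_i flips the same bit in P_i and garbles P_{i+1}. Decrypting the received ciphertext:
P[0]: E(K, 0x83) = 0x84; 0x1F ⊕ 0x84 = 0x9B.
P[1]: E(K, 0x1F) = 0x18; 0x69 ⊕ 0x18 = 0x71.
Blocks that differ from the original plaintext: P[1].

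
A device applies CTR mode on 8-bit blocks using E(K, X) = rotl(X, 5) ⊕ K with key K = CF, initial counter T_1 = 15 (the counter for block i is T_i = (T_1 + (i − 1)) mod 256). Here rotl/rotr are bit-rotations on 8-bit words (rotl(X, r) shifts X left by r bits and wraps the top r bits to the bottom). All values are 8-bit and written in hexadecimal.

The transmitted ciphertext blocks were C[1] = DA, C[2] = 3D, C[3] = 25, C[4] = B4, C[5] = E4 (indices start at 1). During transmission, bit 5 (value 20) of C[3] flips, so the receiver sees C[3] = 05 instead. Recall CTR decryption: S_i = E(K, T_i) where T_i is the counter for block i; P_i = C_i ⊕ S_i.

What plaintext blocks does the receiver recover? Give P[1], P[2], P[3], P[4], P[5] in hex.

P[1] = B7, P[2] = 30, P[3] = 28, P[4] = 78, P[5] = 08

Only C[3] changed, to 05. In CTR, a change in C_i flips the same bit in P_i only; the keystream is unaffected. Decrypting the received ciphertext:
P[1]: T = 15, S = E(K, T) = 6D; DA ⊕ 6D = B7.
P[2]: T = 16, S = E(K, T) = 0D; 3D ⊕ 0D = 30.
P[3]: T = 17, S = E(K, T) = 2D; 05 ⊕ 2D = 28.
P[4]: T = 18, S = E(K, T) = CC; B4 ⊕ CC = 78.
P[5]: T = 19, S = E(K, T) = EC; E4 ⊕ EC = 08.
Blocks that differ from the original plaintext: P[3].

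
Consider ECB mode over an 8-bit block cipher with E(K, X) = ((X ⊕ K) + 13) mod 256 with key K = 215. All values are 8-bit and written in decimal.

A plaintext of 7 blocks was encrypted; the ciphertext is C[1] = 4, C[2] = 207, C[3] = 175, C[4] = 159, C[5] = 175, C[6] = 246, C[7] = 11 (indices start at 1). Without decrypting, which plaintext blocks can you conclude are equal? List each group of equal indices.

ECB encrypts each block independently with the same key, so equal ciphertext blocks imply equal plaintext blocks.
C[3] = C[5] = 175, so P[3] = P[5].

P[3] = P[5]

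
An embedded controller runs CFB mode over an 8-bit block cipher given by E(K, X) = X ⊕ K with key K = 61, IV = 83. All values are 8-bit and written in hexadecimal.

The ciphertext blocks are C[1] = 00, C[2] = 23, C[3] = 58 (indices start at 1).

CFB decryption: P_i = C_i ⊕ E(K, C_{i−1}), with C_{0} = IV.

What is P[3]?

P[3]: E(K, 23) = 42; 58 ⊕ 42 = 1A.

P[3] = 1A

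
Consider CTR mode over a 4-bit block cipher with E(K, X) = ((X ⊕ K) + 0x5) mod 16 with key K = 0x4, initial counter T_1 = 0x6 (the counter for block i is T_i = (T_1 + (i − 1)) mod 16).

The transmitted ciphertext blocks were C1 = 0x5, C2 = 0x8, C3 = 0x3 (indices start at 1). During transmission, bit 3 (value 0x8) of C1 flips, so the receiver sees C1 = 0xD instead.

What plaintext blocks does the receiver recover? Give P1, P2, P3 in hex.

CTR decryption: S_i = E(K, T_i) where T_i is the counter for block i; P_i = C_i ⊕ S_i.
Only C1 changed, to 0xD. In CTR, a change in C_i flips the same bit in P_i only; the keystream is unaffected. Decrypting the received ciphertext:
P1: T = 0x6, S = E(K, T) = 0x7; 0xD ⊕ 0x7 = 0xA.
P2: T = 0x7, S = E(K, T) = 0x8; 0x8 ⊕ 0x8 = 0x0.
P3: T = 0x8, S = E(K, T) = 0x1; 0x3 ⊕ 0x1 = 0x2.
Blocks that differ from the original plaintext: P1.

P1 = 0xA, P2 = 0x0, P3 = 0x2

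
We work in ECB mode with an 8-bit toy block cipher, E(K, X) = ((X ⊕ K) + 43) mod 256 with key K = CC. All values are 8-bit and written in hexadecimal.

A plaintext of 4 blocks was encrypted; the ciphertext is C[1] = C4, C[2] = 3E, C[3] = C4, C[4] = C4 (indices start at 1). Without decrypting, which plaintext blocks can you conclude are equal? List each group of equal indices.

P[1] = P[3] = P[4]

ECB encrypts each block independently with the same key, so equal ciphertext blocks imply equal plaintext blocks.
C[1] = C[3] = C[4] = C4, so P[1] = P[3] = P[4].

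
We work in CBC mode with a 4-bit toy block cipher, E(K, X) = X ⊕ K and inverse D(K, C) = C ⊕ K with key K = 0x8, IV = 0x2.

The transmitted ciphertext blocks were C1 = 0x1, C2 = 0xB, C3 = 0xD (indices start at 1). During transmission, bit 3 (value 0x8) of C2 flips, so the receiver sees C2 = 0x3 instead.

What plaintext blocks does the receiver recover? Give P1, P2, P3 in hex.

CBC decryption: P_i = D(K, C_i) ⊕ C_{i−1}, with C_{0} = IV.
Only C2 changed, to 0x3. In CBC, a change in C_i garbles P_i and flips the same bit in P_{i+1}. Decrypting the received ciphertext:
P1: D(K, 0x1) = 0x9; 0x9 ⊕ 0x2 = 0xB.
P2: D(K, 0x3) = 0xB; 0xB ⊕ 0x1 = 0xA.
P3: D(K, 0xD) = 0x5; 0x5 ⊕ 0x3 = 0x6.
Blocks that differ from the original plaintext: P2, P3.

P1 = 0xB, P2 = 0xA, P3 = 0x6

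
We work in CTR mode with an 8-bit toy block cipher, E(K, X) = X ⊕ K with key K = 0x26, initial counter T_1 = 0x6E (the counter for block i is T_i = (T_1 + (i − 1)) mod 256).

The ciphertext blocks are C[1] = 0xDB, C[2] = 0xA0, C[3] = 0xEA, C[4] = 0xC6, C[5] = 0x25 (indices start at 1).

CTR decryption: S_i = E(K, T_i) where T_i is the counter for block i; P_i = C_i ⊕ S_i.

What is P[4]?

P[4]: T = 0x71, S = E(K, T) = 0x57; 0xC6 ⊕ 0x57 = 0x91.

P[4] = 0x91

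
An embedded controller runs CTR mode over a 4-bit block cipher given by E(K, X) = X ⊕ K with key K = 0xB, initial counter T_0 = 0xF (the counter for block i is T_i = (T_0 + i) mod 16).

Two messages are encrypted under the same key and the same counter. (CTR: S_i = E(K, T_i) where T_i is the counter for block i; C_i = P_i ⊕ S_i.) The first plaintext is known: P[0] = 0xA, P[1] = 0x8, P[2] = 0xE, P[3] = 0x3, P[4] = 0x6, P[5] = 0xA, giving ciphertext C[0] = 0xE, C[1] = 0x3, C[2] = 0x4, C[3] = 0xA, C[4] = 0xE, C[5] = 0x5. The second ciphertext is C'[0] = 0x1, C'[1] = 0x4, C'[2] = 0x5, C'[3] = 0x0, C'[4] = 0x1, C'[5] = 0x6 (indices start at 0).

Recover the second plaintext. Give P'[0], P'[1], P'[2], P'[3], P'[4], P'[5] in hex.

In CTR with a reused counter, both messages share the same keystream S_i, so C_i ⊕ C'_i = P_i ⊕ P'_i and thus P'_i = P_i ⊕ C_i ⊕ C'_i.
P'[0]: 0xA ⊕ 0xE ⊕ 0x1 = 0x5.
P'[1]: 0x8 ⊕ 0x3 ⊕ 0x4 = 0xF.
P'[2]: 0xE ⊕ 0x4 ⊕ 0x5 = 0xF.
P'[3]: 0x3 ⊕ 0xA ⊕ 0x0 = 0x9.
P'[4]: 0x6 ⊕ 0xE ⊕ 0x1 = 0x9.
P'[5]: 0xA ⊕ 0x5 ⊕ 0x6 = 0x9.

P'[0] = 0x5, P'[1] = 0xF, P'[2] = 0xF, P'[3] = 0x9, P'[4] = 0x9, P'[5] = 0x9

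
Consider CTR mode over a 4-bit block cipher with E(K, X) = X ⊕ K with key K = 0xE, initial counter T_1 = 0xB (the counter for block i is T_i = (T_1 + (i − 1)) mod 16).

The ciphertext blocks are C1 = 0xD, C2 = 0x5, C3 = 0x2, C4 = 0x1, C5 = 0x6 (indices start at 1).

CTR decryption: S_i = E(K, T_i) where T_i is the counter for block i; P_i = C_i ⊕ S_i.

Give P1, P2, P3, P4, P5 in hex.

P1: T = 0xB, S = E(K, T) = 0x5; 0xD ⊕ 0x5 = 0x8.
P2: T = 0xC, S = E(K, T) = 0x2; 0x5 ⊕ 0x2 = 0x7.
P3: T = 0xD, S = E(K, T) = 0x3; 0x2 ⊕ 0x3 = 0x1.
P4: T = 0xE, S = E(K, T) = 0x0; 0x1 ⊕ 0x0 = 0x1.
P5: T = 0xF, S = E(K, T) = 0x1; 0x6 ⊕ 0x1 = 0x7.

P1 = 0x8, P2 = 0x7, P3 = 0x1, P4 = 0x1, P5 = 0x7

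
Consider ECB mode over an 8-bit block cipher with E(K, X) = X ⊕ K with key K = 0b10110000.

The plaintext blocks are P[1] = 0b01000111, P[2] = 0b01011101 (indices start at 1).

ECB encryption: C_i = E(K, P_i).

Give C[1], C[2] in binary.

C[1] = 0b11110111, C[2] = 0b11101101

C[1]: E(K, 0b01000111) = 0b11110111.
C[2]: E(K, 0b01011101) = 0b11101101.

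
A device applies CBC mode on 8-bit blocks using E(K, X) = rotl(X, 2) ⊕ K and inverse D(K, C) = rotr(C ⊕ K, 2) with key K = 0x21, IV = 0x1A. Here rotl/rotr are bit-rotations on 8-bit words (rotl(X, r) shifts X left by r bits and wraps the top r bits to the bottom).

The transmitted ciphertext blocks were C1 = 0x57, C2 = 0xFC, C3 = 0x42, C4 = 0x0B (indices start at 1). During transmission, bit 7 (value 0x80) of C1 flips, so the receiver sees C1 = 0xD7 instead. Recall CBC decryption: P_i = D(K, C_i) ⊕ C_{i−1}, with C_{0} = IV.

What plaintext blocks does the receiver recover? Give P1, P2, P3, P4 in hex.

P1 = 0xA7, P2 = 0xA0, P3 = 0x24, P4 = 0xC8

Only C1 changed, to 0xD7. In CBC, a change in C_i garbles P_i and flips the same bit in P_{i+1}. Decrypting the received ciphertext:
P1: D(K, 0xD7) = 0xBD; 0xBD ⊕ 0x1A = 0xA7.
P2: D(K, 0xFC) = 0x77; 0x77 ⊕ 0xD7 = 0xA0.
P3: D(K, 0x42) = 0xD8; 0xD8 ⊕ 0xFC = 0x24.
P4: D(K, 0x0B) = 0x8A; 0x8A ⊕ 0x42 = 0xC8.
Blocks that differ from the original plaintext: P1, P2.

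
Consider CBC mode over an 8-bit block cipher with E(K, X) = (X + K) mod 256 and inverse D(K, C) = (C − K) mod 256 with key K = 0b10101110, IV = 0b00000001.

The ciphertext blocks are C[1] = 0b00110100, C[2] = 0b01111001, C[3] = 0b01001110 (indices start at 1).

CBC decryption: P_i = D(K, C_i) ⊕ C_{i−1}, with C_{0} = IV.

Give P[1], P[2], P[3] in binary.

P[1]: D(K, 0b00110100) = 0b10000110; 0b10000110 ⊕ 0b00000001 = 0b10000111.
P[2]: D(K, 0b01111001) = 0b11001011; 0b11001011 ⊕ 0b00110100 = 0b11111111.
P[3]: D(K, 0b01001110) = 0b10100000; 0b10100000 ⊕ 0b01111001 = 0b11011001.

P[1] = 0b10000111, P[2] = 0b11111111, P[3] = 0b11011001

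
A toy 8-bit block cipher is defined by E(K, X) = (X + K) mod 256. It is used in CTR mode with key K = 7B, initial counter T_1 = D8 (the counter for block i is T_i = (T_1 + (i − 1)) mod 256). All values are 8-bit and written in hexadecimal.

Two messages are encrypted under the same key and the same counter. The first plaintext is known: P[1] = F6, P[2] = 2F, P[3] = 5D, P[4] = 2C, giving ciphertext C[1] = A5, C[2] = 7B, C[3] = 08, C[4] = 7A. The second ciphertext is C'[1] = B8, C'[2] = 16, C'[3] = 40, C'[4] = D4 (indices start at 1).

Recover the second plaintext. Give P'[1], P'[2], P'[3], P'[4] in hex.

In CTR with a reused counter, both messages share the same keystream S_i, so C_i ⊕ C'_i = P_i ⊕ P'_i and thus P'_i = P_i ⊕ C_i ⊕ C'_i.
P'[1]: F6 ⊕ A5 ⊕ B8 = EB.
P'[2]: 2F ⊕ 7B ⊕ 16 = 42.
P'[3]: 5D ⊕ 08 ⊕ 40 = 15.
P'[4]: 2C ⊕ 7A ⊕ D4 = 82.

P'[1] = EB, P'[2] = 42, P'[3] = 15, P'[4] = 82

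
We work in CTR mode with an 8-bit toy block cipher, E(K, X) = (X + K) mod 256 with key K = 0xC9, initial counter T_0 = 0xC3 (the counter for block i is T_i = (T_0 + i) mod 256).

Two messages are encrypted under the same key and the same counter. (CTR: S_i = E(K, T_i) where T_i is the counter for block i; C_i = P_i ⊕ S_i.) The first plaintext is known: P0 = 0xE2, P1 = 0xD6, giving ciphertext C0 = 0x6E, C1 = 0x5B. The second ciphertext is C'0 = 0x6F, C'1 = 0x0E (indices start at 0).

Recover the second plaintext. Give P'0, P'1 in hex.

P'0 = 0xE3, P'1 = 0x83

In CTR with a reused counter, both messages share the same keystream S_i, so C_i ⊕ C'_i = P_i ⊕ P'_i and thus P'_i = P_i ⊕ C_i ⊕ C'_i.
P'0: 0xE2 ⊕ 0x6E ⊕ 0x6F = 0xE3.
P'1: 0xD6 ⊕ 0x5B ⊕ 0x0E = 0x83.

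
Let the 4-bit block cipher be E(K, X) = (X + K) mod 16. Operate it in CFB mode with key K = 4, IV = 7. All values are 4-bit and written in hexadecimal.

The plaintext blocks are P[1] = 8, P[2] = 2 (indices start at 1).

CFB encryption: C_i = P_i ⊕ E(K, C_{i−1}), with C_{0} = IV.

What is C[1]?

C[1] = 3

C[1]: E(K, 7) = B; 8 ⊕ B = 3.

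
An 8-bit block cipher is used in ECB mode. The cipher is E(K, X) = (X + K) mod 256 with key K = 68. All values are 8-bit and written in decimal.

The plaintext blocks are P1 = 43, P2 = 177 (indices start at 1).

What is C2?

ECB encryption: C_i = E(K, P_i).
C2: E(K, 177) = 245.

C2 = 245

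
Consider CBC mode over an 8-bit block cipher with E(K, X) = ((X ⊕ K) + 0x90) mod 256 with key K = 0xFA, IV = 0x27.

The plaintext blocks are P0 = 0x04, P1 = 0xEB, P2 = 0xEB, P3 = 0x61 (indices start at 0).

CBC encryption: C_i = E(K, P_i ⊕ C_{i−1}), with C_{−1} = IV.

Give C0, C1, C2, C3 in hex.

C0 = 0x69, C1 = 0x08, C2 = 0xA9, C3 = 0xC2

C0: P0 ⊕ 0x27 = 0x23; E(K, 0x23) = 0x69.
C1: P1 ⊕ 0x69 = 0x82; E(K, 0x82) = 0x08.
C2: P2 ⊕ 0x08 = 0xE3; E(K, 0xE3) = 0xA9.
C3: P3 ⊕ 0xA9 = 0xC8; E(K, 0xC8) = 0xC2.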